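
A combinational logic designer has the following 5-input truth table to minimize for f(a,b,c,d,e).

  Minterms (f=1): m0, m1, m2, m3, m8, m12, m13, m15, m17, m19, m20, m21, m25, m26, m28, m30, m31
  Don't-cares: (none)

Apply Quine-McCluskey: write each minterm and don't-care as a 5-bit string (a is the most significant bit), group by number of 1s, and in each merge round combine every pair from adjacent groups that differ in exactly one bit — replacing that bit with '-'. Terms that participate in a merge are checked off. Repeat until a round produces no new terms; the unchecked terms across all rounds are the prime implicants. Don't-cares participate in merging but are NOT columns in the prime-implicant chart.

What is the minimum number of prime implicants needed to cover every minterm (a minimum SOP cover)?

9

[col 0] 00000*, 00001*, 00010*, 00011*, 01000*, 01100*, 01101*, 01111*, 10001*, 10011*, 10100*, 10101*, 11001*, 11010*, 11100*, 11110*, 11111*
[col 1] -0001*, -0011*, -1100, -1111, 0-000, 000-0*, 000-1*, 0000-*, 0001-*, 01-00, 011-1, 0110-, 1-001, 1-100, 10-01, 100-1*, 1010-, 11-10, 111-0, 1111-
[col 2] -00-1, 000--
Prime implicants: -00-1, -1100, -1111, 0-000, 000--, 01-00, 011-1, 0110-, 1-001, 1-100, 10-01, 1010-, 11-10, 111-0, 1111-
PI chart (minterm → PIs covering it):
  0 | 0-000,000--
  1 | -00-1,000--
  2 | 000--  (sole → essential)
  3 | -00-1,000--
  8 | 0-000,01-00
  12 | -1100,01-00,0110-
  13 | 011-1,0110-
  15 | -1111,011-1
  17 | -00-1,1-001,10-01
  19 | -00-1  (sole → essential)
  20 | 1-100,1010-
  21 | 10-01,1010-
  25 | 1-001  (sole → essential)
  26 | 11-10  (sole → essential)
  28 | -1100,1-100,111-0
  30 | 11-10,111-0,1111-
  31 | -1111,1111-
Essential prime implicants: -00-1, 000--, 1-001, 11-10
Petrick residual → -1100, -1111, 0-000, 011-1, 1010-
Minimum SOP uses 9 PIs: b'c'e + bcd'e' + bcde + a'c'd'e' + a'b'c' + a'bce + ac'd'e + ab'cd' + abde'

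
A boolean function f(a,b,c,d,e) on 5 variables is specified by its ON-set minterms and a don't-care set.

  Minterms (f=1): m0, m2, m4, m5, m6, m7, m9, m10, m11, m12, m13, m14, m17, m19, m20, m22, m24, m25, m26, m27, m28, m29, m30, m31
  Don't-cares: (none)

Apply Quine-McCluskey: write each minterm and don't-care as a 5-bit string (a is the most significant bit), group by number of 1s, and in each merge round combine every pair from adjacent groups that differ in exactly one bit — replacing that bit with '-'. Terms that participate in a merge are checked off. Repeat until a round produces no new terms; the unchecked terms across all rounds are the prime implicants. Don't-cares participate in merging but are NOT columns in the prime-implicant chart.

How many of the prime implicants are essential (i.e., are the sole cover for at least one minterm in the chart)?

5

[col 0] 00000*, 00010*, 00100*, 00101*, 00110*, 00111*, 01001*, 01010*, 01011*, 01100*, 01101*, 01110*, 10001*, 10011*, 10100*, 10110*, 11000*, 11001*, 11010*, 11011*, 11100*, 11101*, 11110*, 11111*
[col 1] -0100*, -0110*, -1001*, -1010*, -1011*, -1100*, -1101*, -1110*, 0-010*, 0-100*, 0-101*, 0-110*, 00-00*, 00-10*, 000-0*, 001-0*, 001-1*, 0010-*, 0011-*, 01-01*, 01-10*, 010-1*, 0101-*, 011-0*, 0110-*, 1-001*, 1-011*, 1-100*, 1-110*, 100-1*, 101-0*, 11-00*, 11-01*, 11-10*, 11-11*, 110-0*, 110-1*, 1100-*, 1101-*, 111-0*, 111-1*, 1110-*, 1111-*
[col 2] --100*, --110*, -01-0*, -1-01, -1-10, -10-1, -101-, -11-0*, -110-, 0--10, 0-1-0*, 0-10-, 00--0, 001--, 1-0-1, 1-1-0*, 11--0*, 11--1*, 11-0-*, 11-1-*, 110--*, 111--*
[col 3] --1-0, 11---
Prime implicants: --1-0, -1-01, -1-10, -10-1, -101-, -110-, 0--10, 0-10-, 00--0, 001--, 1-0-1, 11---
PI chart (minterm → PIs covering it):
  0 | 00--0  (sole → essential)
  2 | 0--10,00--0
  4 | --1-0,0-10-,00--0,001--
  5 | 0-10-,001--
  6 | --1-0,0--10,00--0,001--
  7 | 001--  (sole → essential)
  9 | -1-01,-10-1
  10 | -1-10,-101-,0--10
  11 | -10-1,-101-
  12 | --1-0,-110-,0-10-
  13 | -1-01,-110-,0-10-
  14 | --1-0,-1-10,0--10
  17 | 1-0-1  (sole → essential)
  19 | 1-0-1  (sole → essential)
  20 | --1-0  (sole → essential)
  22 | --1-0  (sole → essential)
  24 | 11---  (sole → essential)
  25 | -1-01,-10-1,1-0-1,11---
  26 | -1-10,-101-,11---
  27 | -10-1,-101-,1-0-1,11---
  28 | --1-0,-110-,11---
  29 | -1-01,-110-,11---
  30 | --1-0,-1-10,11---
  31 | 11---  (sole → essential)
Essential prime implicants: --1-0, 00--0, 001--, 1-0-1, 11---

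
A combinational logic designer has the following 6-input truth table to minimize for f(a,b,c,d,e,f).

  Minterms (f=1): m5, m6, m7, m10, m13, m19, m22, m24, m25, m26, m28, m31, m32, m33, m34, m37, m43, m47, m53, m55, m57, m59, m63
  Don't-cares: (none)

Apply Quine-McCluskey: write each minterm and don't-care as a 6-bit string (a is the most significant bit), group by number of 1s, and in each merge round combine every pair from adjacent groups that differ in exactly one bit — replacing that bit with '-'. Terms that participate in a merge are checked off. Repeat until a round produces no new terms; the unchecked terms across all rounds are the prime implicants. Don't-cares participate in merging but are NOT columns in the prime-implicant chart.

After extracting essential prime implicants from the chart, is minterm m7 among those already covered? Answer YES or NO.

[col 0] 000101*, 000110*, 000111*, 001010*, 001101*, 010011, 010110*, 011000*, 011001*, 011010*, 011100*, 011111*, 100000*, 100001*, 100010*, 100101*, 101011*, 101111*, 110101*, 110111*, 111001*, 111011*, 111111*
[col 1] -00101, -11001, -11111, 0-0110, 0-1010, 00-101, 0001-1, 00011-, 011-00, 0110-0, 01100-, 1-0101, 1-1011*, 1-1111*, 100-01, 1000-0, 10000-, 101-11*, 11-111, 1101-1, 111-11*, 1110-1
[col 2] 1-1-11
Prime implicants: -00101, -11001, -11111, 0-0110, 0-1010, 00-101, 0001-1, 00011-, 010011, 011-00, 0110-0, 01100-, 1-0101, 1-1-11, 100-01, 1000-0, 10000-, 11-111, 1101-1, 1110-1
PI chart (minterm → PIs covering it):
  5 | -00101,00-101,0001-1
  6 | 0-0110,00011-
  7 | 0001-1,00011-
  10 | 0-1010  (sole → essential)
  13 | 00-101  (sole → essential)
  19 | 010011  (sole → essential)
  22 | 0-0110  (sole → essential)
  24 | 011-00,0110-0,01100-
  25 | -11001,01100-
  26 | 0-1010,0110-0
  28 | 011-00  (sole → essential)
  31 | -11111  (sole → essential)
  32 | 1000-0,10000-
  33 | 100-01,10000-
  34 | 1000-0  (sole → essential)
  37 | -00101,1-0101,100-01
  43 | 1-1-11  (sole → essential)
  47 | 1-1-11  (sole → essential)
  53 | 1-0101,1101-1
  55 | 11-111,1101-1
  57 | -11001,1110-1
  59 | 1-1-11,1110-1
  63 | -11111,1-1-11,11-111
Essential prime implicants: -11111, 0-0110, 0-1010, 00-101, 010011, 011-00, 1-1-11, 1000-0

NO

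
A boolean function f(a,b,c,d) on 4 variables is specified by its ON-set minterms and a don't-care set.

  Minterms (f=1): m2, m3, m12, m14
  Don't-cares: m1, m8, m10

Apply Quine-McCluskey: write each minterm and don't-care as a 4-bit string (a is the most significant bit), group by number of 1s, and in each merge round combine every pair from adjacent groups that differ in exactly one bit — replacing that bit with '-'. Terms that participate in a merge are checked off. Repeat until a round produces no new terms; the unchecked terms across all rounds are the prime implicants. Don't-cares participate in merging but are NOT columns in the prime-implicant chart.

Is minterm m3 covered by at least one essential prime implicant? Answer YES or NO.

NO

size-2^0 implicants → 0001(✓)  0010(✓)  0011(✓)  1000(✓)  1010(✓)  1100(✓)  1110(✓)
size-2^1 implicants → -010  00-1  001-  1-00(✓)  1-10(✓)  10-0(✓)  11-0(✓)
size-2^2 implicants → 1--0
Unchecked terms (primes): -010, 00-1, 001-, 1--0
Minterm coverage:
  m2 ⊆ -010,001-
  m3 ⊆ 00-1,001-
  m12 ⊆ 1--0 [E]
  m14 ⊆ 1--0 [E]
E = {1--0}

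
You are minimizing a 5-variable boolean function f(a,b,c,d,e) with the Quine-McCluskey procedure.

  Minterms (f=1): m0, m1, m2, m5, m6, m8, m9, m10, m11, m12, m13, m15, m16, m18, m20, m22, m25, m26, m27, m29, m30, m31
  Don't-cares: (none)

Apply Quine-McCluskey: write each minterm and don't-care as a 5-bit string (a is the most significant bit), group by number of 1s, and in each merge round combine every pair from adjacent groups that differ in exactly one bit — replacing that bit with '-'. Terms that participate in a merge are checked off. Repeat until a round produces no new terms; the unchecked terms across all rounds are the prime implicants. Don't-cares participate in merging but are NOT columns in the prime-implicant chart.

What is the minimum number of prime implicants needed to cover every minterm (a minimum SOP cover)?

7

size-2^0 implicants → 00000(✓)  00001(✓)  00010(✓)  00101(✓)  00110(✓)  01000(✓)  01001(✓)  01010(✓)  01011(✓)  01100(✓)  01101(✓)  01111(✓)  10000(✓)  10010(✓)  10100(✓)  10110(✓)  11001(✓)  11010(✓)  11011(✓)  11101(✓)  11110(✓)  11111(✓)
size-2^1 implicants → -0000(✓)  -0010(✓)  -0110(✓)  -1001(✓)  -1010(✓)  -1011(✓)  -1101(✓)  -1111(✓)  0-000(✓)  0-001(✓)  0-010(✓)  0-101(✓)  00-01(✓)  00-10(✓)  000-0(✓)  0000-(✓)  01-00(✓)  01-01(✓)  01-11(✓)  010-0(✓)  010-1(✓)  0100-(✓)  0101-(✓)  011-1(✓)  0110-(✓)  1-010(✓)  1-110(✓)  10-00(✓)  10-10(✓)  100-0(✓)  101-0(✓)  11-01(✓)  11-10(✓)  11-11(✓)  110-1(✓)  1101-(✓)  111-1(✓)  1111-(✓)
size-2^2 implicants → --010  -0-10  -00-0  -1-01(✓)  -1-11(✓)  -10-1(✓)  -101-  -11-1(✓)  0--01  0-0-0  0-00-  01--1(✓)  01-0-  010--  1--10  10--0  11--1(✓)  11-1-
size-2^3 implicants → -1--1
Unchecked terms (primes): --010, -0-10, -00-0, -1--1, -101-, 0--01, 0-0-0, 0-00-, 01-0-, 010--, 1--10, 10--0, 11-1-
Minterm coverage:
  m0 ⊆ -00-0,0-0-0,0-00-
  m1 ⊆ 0--01,0-00-
  m2 ⊆ --010,-0-10,-00-0,0-0-0
  m5 ⊆ 0--01 [E]
  m6 ⊆ -0-10 [E]
  m8 ⊆ 0-0-0,0-00-,01-0-,010--
  m9 ⊆ -1--1,0--01,0-00-,01-0-,010--
  m10 ⊆ --010,-101-,0-0-0,010--
  m11 ⊆ -1--1,-101-,010--
  m12 ⊆ 01-0- [E]
  m13 ⊆ -1--1,0--01,01-0-
  m15 ⊆ -1--1 [E]
  m16 ⊆ -00-0,10--0
  m18 ⊆ --010,-0-10,-00-0,1--10,10--0
  m20 ⊆ 10--0 [E]
  m22 ⊆ -0-10,1--10,10--0
  m25 ⊆ -1--1 [E]
  m26 ⊆ --010,-101-,1--10,11-1-
  m27 ⊆ -1--1,-101-,11-1-
  m29 ⊆ -1--1 [E]
  m30 ⊆ 1--10,11-1-
  m31 ⊆ -1--1,11-1-
E = {-0-10, -1--1, 0--01, 01-0-, 10--0}
Petrick residual → 0-0-0, 1--10
Cover = b'de' + be + a'd'e + a'c'e' + a'bd' + ade' + ab'e'  |cover|=7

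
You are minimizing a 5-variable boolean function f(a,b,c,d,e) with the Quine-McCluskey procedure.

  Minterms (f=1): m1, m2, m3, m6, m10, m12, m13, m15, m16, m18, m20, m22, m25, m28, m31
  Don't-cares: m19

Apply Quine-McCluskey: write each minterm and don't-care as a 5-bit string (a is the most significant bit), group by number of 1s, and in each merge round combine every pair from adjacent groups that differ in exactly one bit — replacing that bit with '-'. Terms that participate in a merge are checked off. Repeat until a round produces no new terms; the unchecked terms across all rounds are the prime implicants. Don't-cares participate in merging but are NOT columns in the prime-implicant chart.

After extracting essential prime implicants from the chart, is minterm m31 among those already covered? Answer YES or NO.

YES

size-2^0 implicants → 00001(✓)  00010(✓)  00011(✓)  00110(✓)  01010(✓)  01100(✓)  01101(✓)  01111(✓)  10000(✓)  10010(✓)  10011(✓)  10100(✓)  10110(✓)  11001  11100(✓)  11111(✓)
size-2^1 implicants → -0010(✓)  -0011(✓)  -0110(✓)  -1100  -1111  0-010  00-10(✓)  000-1  0001-(✓)  011-1  0110-  1-100  10-00(✓)  10-10(✓)  100-0(✓)  1001-(✓)  101-0(✓)
size-2^2 implicants → -0-10  -001-  10--0
Unchecked terms (primes): -0-10, -001-, -1100, -1111, 0-010, 000-1, 011-1, 0110-, 1-100, 10--0, 11001
Minterm coverage:
  m1 ⊆ 000-1 [E]
  m2 ⊆ -0-10,-001-,0-010
  m3 ⊆ -001-,000-1
  m6 ⊆ -0-10 [E]
  m10 ⊆ 0-010 [E]
  m12 ⊆ -1100,0110-
  m13 ⊆ 011-1,0110-
  m15 ⊆ -1111,011-1
  m16 ⊆ 10--0 [E]
  m18 ⊆ -0-10,-001-,10--0
  m20 ⊆ 1-100,10--0
  m22 ⊆ -0-10,10--0
  m25 ⊆ 11001 [E]
  m28 ⊆ -1100,1-100
  m31 ⊆ -1111 [E]
E = {-0-10, -1111, 0-010, 000-1, 10--0, 11001}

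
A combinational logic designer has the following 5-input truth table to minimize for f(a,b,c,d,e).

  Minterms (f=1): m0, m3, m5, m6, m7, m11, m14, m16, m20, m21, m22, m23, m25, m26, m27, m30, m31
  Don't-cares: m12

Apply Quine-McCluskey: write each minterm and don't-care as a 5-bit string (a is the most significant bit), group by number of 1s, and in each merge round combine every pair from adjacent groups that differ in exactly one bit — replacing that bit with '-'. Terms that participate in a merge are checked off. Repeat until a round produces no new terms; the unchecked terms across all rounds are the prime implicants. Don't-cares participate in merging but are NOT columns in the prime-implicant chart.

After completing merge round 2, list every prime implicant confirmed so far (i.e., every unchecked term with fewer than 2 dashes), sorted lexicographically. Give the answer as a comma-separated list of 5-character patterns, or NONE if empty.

[col 0] 00000*, 00011*, 00101*, 00110*, 00111*, 01011*, 01100*, 01110*, 10000*, 10100*, 10101*, 10110*, 10111*, 11001*, 11010*, 11011*, 11110*, 11111*
[col 1] -0000, -0101*, -0110*, -0111*, -1011, -1110*, 0-011, 0-110*, 00-11, 001-1*, 0011-*, 011-0, 1-110*, 1-111*, 10-00, 101-0*, 101-1*, 1010-*, 1011-*, 11-10*, 11-11*, 110-1, 1101-*, 1111-*
[col 2] --110, -01-1, -011-, 1-11-, 101--, 11-1-
Prime implicants: --110, -0000, -01-1, -011-, -1011, 0-011, 00-11, 011-0, 1-11-, 10-00, 101--, 11-1-, 110-1

-0000, -1011, 0-011, 00-11, 011-0, 10-00, 110-1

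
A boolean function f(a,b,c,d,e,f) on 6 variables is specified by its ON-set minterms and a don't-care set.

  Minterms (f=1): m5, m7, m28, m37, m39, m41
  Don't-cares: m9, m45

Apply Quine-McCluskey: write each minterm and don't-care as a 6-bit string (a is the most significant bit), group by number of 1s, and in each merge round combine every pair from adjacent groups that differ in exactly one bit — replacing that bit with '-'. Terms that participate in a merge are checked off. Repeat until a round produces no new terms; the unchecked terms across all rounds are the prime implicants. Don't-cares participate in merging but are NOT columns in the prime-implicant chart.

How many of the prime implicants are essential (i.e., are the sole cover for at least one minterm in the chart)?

size-2^0 implicants → 000101(✓)  000111(✓)  001001(✓)  011100  100101(✓)  100111(✓)  101001(✓)  101101(✓)
size-2^1 implicants → -00101(✓)  -00111(✓)  -01001  0001-1(✓)  10-101  1001-1(✓)  101-01
size-2^2 implicants → -001-1
Unchecked terms (primes): -001-1, -01001, 011100, 10-101, 101-01
Minterm coverage:
  m5 ⊆ -001-1 [E]
  m7 ⊆ -001-1 [E]
  m28 ⊆ 011100 [E]
  m37 ⊆ -001-1,10-101
  m39 ⊆ -001-1 [E]
  m41 ⊆ -01001,101-01
E = {-001-1, 011100}

2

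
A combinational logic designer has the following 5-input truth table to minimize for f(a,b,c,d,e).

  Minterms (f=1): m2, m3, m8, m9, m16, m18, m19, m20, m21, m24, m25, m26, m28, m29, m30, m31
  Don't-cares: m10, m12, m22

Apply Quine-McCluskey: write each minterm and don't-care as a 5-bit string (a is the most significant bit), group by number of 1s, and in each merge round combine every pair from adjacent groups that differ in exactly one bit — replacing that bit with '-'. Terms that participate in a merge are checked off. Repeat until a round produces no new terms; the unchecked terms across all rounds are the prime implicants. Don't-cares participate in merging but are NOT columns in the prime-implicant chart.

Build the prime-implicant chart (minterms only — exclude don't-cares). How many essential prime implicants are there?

5

size-2^0 implicants → 00010(✓)  00011(✓)  01000(✓)  01001(✓)  01010(✓)  01100(✓)  10000(✓)  10010(✓)  10011(✓)  10100(✓)  10101(✓)  10110(✓)  11000(✓)  11001(✓)  11010(✓)  11100(✓)  11101(✓)  11110(✓)  11111(✓)
size-2^1 implicants → -0010(✓)  -0011(✓)  -1000(✓)  -1001(✓)  -1010(✓)  -1100(✓)  0-010(✓)  0001-(✓)  01-00(✓)  010-0(✓)  0100-(✓)  1-000(✓)  1-010(✓)  1-100(✓)  1-101(✓)  1-110(✓)  10-00(✓)  10-10(✓)  100-0(✓)  1001-(✓)  101-0(✓)  1010-(✓)  11-00(✓)  11-01(✓)  11-10(✓)  110-0(✓)  1100-(✓)  111-0(✓)  111-1(✓)  1110-(✓)  1111-(✓)
size-2^2 implicants → --010  -001-  -1-00  -10-0  -100-  1--00(✓)  1--10(✓)  1-0-0(✓)  1-1-0(✓)  1-10-  10--0(✓)  11--0(✓)  11-0-  111--
size-2^3 implicants → 1---0
Unchecked terms (primes): --010, -001-, -1-00, -10-0, -100-, 1---0, 1-10-, 11-0-, 111--
Minterm coverage:
  m2 ⊆ --010,-001-
  m3 ⊆ -001- [E]
  m8 ⊆ -1-00,-10-0,-100-
  m9 ⊆ -100- [E]
  m16 ⊆ 1---0 [E]
  m18 ⊆ --010,-001-,1---0
  m19 ⊆ -001- [E]
  m20 ⊆ 1---0,1-10-
  m21 ⊆ 1-10- [E]
  m24 ⊆ -1-00,-10-0,-100-,1---0,11-0-
  m25 ⊆ -100-,11-0-
  m26 ⊆ --010,-10-0,1---0
  m28 ⊆ -1-00,1---0,1-10-,11-0-,111--
  m29 ⊆ 1-10-,11-0-,111--
  m30 ⊆ 1---0,111--
  m31 ⊆ 111-- [E]
E = {-001-, -100-, 1---0, 1-10-, 111--}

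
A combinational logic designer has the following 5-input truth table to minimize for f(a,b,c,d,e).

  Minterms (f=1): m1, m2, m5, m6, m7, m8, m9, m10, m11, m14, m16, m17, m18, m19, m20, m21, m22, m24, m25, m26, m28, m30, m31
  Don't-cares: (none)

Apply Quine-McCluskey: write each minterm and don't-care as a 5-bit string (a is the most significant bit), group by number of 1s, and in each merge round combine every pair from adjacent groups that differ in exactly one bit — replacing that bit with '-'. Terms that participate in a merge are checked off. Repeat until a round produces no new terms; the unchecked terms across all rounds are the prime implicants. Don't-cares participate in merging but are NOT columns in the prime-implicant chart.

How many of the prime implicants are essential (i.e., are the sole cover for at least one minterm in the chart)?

Round 0: 00001✓ 00010✓ 00101✓ 00110✓ 00111✓ 01000✓ 01001✓ 01010✓ 01011✓ 01110✓ 10000✓ 10001✓ 10010✓ 10011✓ 10100✓ 10101✓ 10110✓ 11000✓ 11001✓ 11010✓ 11100✓ 11110✓ 11111✓
Round 1: -0001✓ -0010✓ -0101✓ -0110✓ -1000✓ -1001✓ -1010✓ -1110✓ 0-001✓ 0-010✓ 0-110✓ 00-01✓ 00-10✓ 001-1 0011- 01-10✓ 010-0✓ 010-1✓ 0100-✓ 0101-✓ 1-000✓ 1-001✓ 1-010✓ 1-100✓ 1-110✓ 10-00✓ 10-01✓ 10-10✓ 100-0✓ 100-1✓ 1000-✓ 1001-✓ 101-0✓ 1010-✓ 11-00✓ 11-10✓ 110-0✓ 1100-✓ 111-0✓ 1111-
Round 2: --001 --010✓ --110✓ -0-01 -0-10✓ -1-10✓ -10-0 -100- 0--10✓ 010-- 1--00✓ 1--10✓ 1-0-0✓ 1-00- 1-1-0✓ 10--0✓ 10-0- 100-- 11--0✓
Round 3: ---10 1---0
PIs = {---10, --001, -0-01, -10-0, -100-, 001-1, 0011-, 010--, 1---0, 1-00-, 10-0-, 100--, 1111-}
Coverage chart:
  m1: --001,-0-01
  m2: ---10 ←essential
  m5: -0-01,001-1
  m6: ---10,0011-
  m7: 001-1,0011-
  m8: -10-0,-100-,010--
  m9: --001,-100-,010--
  m10: ---10,-10-0,010--
  m11: 010-- ←essential
  m14: ---10 ←essential
  m16: 1---0,1-00-,10-0-,100--
  m17: --001,-0-01,1-00-,10-0-,100--
  m18: ---10,1---0,100--
  m19: 100-- ←essential
  m20: 1---0,10-0-
  m21: -0-01,10-0-
  m22: ---10,1---0
  m24: -10-0,-100-,1---0,1-00-
  m25: --001,-100-,1-00-
  m26: ---10,-10-0,1---0
  m28: 1---0 ←essential
  m30: ---10,1---0,1111-
  m31: 1111- ←essential
Essential: ---10, 010--, 1---0, 100--, 1111-

5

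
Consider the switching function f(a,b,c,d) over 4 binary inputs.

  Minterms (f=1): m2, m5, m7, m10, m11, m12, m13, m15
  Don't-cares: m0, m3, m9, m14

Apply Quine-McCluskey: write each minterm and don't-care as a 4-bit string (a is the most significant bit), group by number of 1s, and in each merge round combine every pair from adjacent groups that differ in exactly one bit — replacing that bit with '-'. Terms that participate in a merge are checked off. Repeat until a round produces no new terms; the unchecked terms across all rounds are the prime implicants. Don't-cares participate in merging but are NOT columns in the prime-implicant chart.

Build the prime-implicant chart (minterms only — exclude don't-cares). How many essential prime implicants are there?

size-2^0 implicants → 0000(✓)  0010(✓)  0011(✓)  0101(✓)  0111(✓)  1001(✓)  1010(✓)  1011(✓)  1100(✓)  1101(✓)  1110(✓)  1111(✓)
size-2^1 implicants → -010(✓)  -011(✓)  -101(✓)  -111(✓)  0-11(✓)  00-0  001-(✓)  01-1(✓)  1-01(✓)  1-10(✓)  1-11(✓)  10-1(✓)  101-(✓)  11-0(✓)  11-1(✓)  110-(✓)  111-(✓)
size-2^2 implicants → --11  -01-  -1-1  1--1  1-1-  11--
Unchecked terms (primes): --11, -01-, -1-1, 00-0, 1--1, 1-1-, 11--
Minterm coverage:
  m2 ⊆ -01-,00-0
  m5 ⊆ -1-1 [E]
  m7 ⊆ --11,-1-1
  m10 ⊆ -01-,1-1-
  m11 ⊆ --11,-01-,1--1,1-1-
  m12 ⊆ 11-- [E]
  m13 ⊆ -1-1,1--1,11--
  m15 ⊆ --11,-1-1,1--1,1-1-,11--
E = {-1-1, 11--}

2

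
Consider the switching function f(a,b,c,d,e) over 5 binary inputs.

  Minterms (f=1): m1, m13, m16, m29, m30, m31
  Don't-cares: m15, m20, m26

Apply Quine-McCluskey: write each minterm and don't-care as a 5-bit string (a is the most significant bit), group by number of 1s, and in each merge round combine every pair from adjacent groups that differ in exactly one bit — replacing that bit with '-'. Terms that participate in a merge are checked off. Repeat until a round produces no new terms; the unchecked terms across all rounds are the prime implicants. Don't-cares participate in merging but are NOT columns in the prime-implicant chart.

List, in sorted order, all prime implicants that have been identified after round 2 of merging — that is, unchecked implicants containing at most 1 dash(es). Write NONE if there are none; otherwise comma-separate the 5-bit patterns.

[col 0] 00001, 01101*, 01111*, 10000*, 10100*, 11010*, 11101*, 11110*, 11111*
[col 1] -1101*, -1111*, 011-1*, 10-00, 11-10, 111-1*, 1111-
[col 2] -11-1
Prime implicants: -11-1, 00001, 10-00, 11-10, 1111-

00001, 10-00, 11-10, 1111-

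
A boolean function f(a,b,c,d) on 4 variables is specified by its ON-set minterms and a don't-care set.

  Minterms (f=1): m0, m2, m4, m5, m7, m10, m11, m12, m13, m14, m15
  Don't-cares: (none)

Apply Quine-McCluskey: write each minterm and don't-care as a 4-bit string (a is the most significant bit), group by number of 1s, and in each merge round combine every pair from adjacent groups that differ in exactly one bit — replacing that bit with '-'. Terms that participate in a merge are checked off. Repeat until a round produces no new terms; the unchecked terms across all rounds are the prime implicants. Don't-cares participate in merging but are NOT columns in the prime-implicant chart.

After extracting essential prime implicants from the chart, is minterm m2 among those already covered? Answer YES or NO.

NO

size-2^0 implicants → 0000(✓)  0010(✓)  0100(✓)  0101(✓)  0111(✓)  1010(✓)  1011(✓)  1100(✓)  1101(✓)  1110(✓)  1111(✓)
size-2^1 implicants → -010  -100(✓)  -101(✓)  -111(✓)  0-00  00-0  01-1(✓)  010-(✓)  1-10(✓)  1-11(✓)  101-(✓)  11-0(✓)  11-1(✓)  110-(✓)  111-(✓)
size-2^2 implicants → -1-1  -10-  1-1-  11--
Unchecked terms (primes): -010, -1-1, -10-, 0-00, 00-0, 1-1-, 11--
Minterm coverage:
  m0 ⊆ 0-00,00-0
  m2 ⊆ -010,00-0
  m4 ⊆ -10-,0-00
  m5 ⊆ -1-1,-10-
  m7 ⊆ -1-1 [E]
  m10 ⊆ -010,1-1-
  m11 ⊆ 1-1- [E]
  m12 ⊆ -10-,11--
  m13 ⊆ -1-1,-10-,11--
  m14 ⊆ 1-1-,11--
  m15 ⊆ -1-1,1-1-,11--
E = {-1-1, 1-1-}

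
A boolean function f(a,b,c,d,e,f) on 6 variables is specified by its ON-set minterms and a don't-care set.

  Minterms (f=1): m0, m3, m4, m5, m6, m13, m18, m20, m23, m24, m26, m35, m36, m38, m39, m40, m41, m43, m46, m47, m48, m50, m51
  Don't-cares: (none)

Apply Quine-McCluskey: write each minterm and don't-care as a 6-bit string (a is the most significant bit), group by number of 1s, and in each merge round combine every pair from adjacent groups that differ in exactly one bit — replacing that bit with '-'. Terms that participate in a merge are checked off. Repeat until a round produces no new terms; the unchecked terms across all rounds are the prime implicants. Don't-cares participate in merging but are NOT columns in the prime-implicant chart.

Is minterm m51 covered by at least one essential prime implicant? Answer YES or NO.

[col 0] 000000*, 000011*, 000100*, 000101*, 000110*, 001101*, 010010*, 010100*, 010111, 011000*, 011010*, 100011*, 100100*, 100110*, 100111*, 101000*, 101001*, 101011*, 101110*, 101111*, 110000*, 110010*, 110011*
[col 1] -00011, -00100*, -00110*, -10010, 0-0100, 00-101, 000-00, 0001-0*, 00010-, 01-010, 0110-0, 1-0011, 10-011*, 10-110*, 10-111*, 100-11*, 1001-0*, 10011-*, 101-11*, 1010-1, 10100-, 10111-*, 1100-0, 11001-
[col 2] -001-0, 10--11, 10-11-
Prime implicants: -00011, -001-0, -10010, 0-0100, 00-101, 000-00, 00010-, 01-010, 010111, 0110-0, 1-0011, 10--11, 10-11-, 1010-1, 10100-, 1100-0, 11001-
PI chart (minterm → PIs covering it):
  0 | 000-00  (sole → essential)
  3 | -00011  (sole → essential)
  4 | -001-0,0-0100,000-00,00010-
  5 | 00-101,00010-
  6 | -001-0  (sole → essential)
  13 | 00-101  (sole → essential)
  18 | -10010,01-010
  20 | 0-0100  (sole → essential)
  23 | 010111  (sole → essential)
  24 | 0110-0  (sole → essential)
  26 | 01-010,0110-0
  35 | -00011,1-0011,10--11
  36 | -001-0  (sole → essential)
  38 | -001-0,10-11-
  39 | 10--11,10-11-
  40 | 10100-  (sole → essential)
  41 | 1010-1,10100-
  43 | 10--11,1010-1
  46 | 10-11-  (sole → essential)
  47 | 10--11,10-11-
  48 | 1100-0  (sole → essential)
  50 | -10010,1100-0,11001-
  51 | 1-0011,11001-
Essential prime implicants: -00011, -001-0, 0-0100, 00-101, 000-00, 010111, 0110-0, 10-11-, 10100-, 1100-0

NO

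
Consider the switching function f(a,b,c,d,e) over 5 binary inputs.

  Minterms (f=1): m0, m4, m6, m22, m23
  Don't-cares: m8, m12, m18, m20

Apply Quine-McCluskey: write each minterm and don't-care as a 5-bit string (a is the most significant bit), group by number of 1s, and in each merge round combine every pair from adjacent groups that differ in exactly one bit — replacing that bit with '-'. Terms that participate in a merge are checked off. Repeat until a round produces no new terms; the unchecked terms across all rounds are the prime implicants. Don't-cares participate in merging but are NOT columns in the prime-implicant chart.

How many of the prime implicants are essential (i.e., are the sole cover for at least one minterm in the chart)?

3

size-2^0 implicants → 00000(✓)  00100(✓)  00110(✓)  01000(✓)  01100(✓)  10010(✓)  10100(✓)  10110(✓)  10111(✓)
size-2^1 implicants → -0100(✓)  -0110(✓)  0-000(✓)  0-100(✓)  00-00(✓)  001-0(✓)  01-00(✓)  10-10  101-0(✓)  1011-
size-2^2 implicants → -01-0  0--00
Unchecked terms (primes): -01-0, 0--00, 10-10, 1011-
Minterm coverage:
  m0 ⊆ 0--00 [E]
  m4 ⊆ -01-0,0--00
  m6 ⊆ -01-0 [E]
  m22 ⊆ -01-0,10-10,1011-
  m23 ⊆ 1011- [E]
E = {-01-0, 0--00, 1011-}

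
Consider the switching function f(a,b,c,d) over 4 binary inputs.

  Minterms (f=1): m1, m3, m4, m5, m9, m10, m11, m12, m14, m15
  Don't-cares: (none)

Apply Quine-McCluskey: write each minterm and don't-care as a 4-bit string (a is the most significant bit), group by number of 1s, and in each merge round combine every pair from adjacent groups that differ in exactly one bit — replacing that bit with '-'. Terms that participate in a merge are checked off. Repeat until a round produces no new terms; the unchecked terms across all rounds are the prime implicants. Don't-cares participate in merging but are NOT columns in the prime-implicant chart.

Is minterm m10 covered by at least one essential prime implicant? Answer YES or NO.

YES

Round 0: 0001✓ 0011✓ 0100✓ 0101✓ 1001✓ 1010✓ 1011✓ 1100✓ 1110✓ 1111✓
Round 1: -001✓ -011✓ -100 0-01 00-1✓ 010- 1-10✓ 1-11✓ 10-1✓ 101-✓ 11-0 111-✓
Round 2: -0-1 1-1-
PIs = {-0-1, -100, 0-01, 010-, 1-1-, 11-0}
Coverage chart:
  m1: -0-1,0-01
  m3: -0-1 ←essential
  m4: -100,010-
  m5: 0-01,010-
  m9: -0-1 ←essential
  m10: 1-1- ←essential
  m11: -0-1,1-1-
  m12: -100,11-0
  m14: 1-1-,11-0
  m15: 1-1- ←essential
Essential: -0-1, 1-1-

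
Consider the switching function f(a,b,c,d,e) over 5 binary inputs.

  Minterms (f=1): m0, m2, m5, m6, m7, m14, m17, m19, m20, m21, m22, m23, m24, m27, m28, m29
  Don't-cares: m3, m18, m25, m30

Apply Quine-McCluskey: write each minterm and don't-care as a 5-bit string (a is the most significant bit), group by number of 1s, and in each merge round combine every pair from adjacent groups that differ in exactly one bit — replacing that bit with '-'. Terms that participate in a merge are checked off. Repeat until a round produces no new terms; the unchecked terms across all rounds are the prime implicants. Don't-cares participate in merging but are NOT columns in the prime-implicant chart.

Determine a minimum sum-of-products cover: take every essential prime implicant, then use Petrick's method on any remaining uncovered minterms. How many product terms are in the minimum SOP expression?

size-2^0 implicants → 00000(✓)  00010(✓)  00011(✓)  00101(✓)  00110(✓)  00111(✓)  01110(✓)  10001(✓)  10010(✓)  10011(✓)  10100(✓)  10101(✓)  10110(✓)  10111(✓)  11000(✓)  11001(✓)  11011(✓)  11100(✓)  11101(✓)  11110(✓)
size-2^1 implicants → -0010(✓)  -0011(✓)  -0101(✓)  -0110(✓)  -0111(✓)  -1110(✓)  0-110(✓)  00-10(✓)  00-11(✓)  000-0  0001-(✓)  001-1(✓)  0011-(✓)  1-001(✓)  1-011(✓)  1-100(✓)  1-101(✓)  1-110(✓)  10-01(✓)  10-10(✓)  10-11(✓)  100-1(✓)  1001-(✓)  101-0(✓)  101-1(✓)  1010-(✓)  1011-(✓)  11-00(✓)  11-01(✓)  110-1(✓)  1100-(✓)  111-0(✓)  1110-(✓)
size-2^2 implicants → --110  -0-10(✓)  -0-11(✓)  -001-(✓)  -01-1  -011-(✓)  00-1-(✓)  1--01  1-0-1  1-1-0  1-10-  10--1  10-1-(✓)  101--  11-0-
size-2^3 implicants → -0-1-
Unchecked terms (primes): --110, -0-1-, -01-1, 000-0, 1--01, 1-0-1, 1-1-0, 1-10-, 10--1, 101--, 11-0-
Minterm coverage:
  m0 ⊆ 000-0 [E]
  m2 ⊆ -0-1-,000-0
  m5 ⊆ -01-1 [E]
  m6 ⊆ --110,-0-1-
  m7 ⊆ -0-1-,-01-1
  m14 ⊆ --110 [E]
  m17 ⊆ 1--01,1-0-1,10--1
  m19 ⊆ -0-1-,1-0-1,10--1
  m20 ⊆ 1-1-0,1-10-,101--
  m21 ⊆ -01-1,1--01,1-10-,10--1,101--
  m22 ⊆ --110,-0-1-,1-1-0,101--
  m23 ⊆ -0-1-,-01-1,10--1,101--
  m24 ⊆ 11-0- [E]
  m27 ⊆ 1-0-1 [E]
  m28 ⊆ 1-1-0,1-10-,11-0-
  m29 ⊆ 1--01,1-10-,11-0-
E = {--110, -01-1, 000-0, 1-0-1, 11-0-}
Petrick residual → 1-1-0
Cover = cde' + b'ce + a'b'c'e' + ac'e + ace' + abd'  |cover|=6

6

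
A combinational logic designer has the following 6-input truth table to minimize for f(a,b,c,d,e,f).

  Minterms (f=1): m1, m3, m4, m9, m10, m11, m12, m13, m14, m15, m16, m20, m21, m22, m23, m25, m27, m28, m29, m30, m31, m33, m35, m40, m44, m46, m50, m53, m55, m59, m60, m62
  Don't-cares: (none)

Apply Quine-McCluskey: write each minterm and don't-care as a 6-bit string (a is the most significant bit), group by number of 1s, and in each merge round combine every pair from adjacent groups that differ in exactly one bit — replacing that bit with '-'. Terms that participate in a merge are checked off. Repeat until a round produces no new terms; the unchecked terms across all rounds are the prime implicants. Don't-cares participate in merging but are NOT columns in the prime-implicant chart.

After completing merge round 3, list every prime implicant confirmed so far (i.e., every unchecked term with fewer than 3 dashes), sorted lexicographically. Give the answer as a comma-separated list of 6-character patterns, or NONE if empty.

Round 0: 000001✓ 000011✓ 000100✓ 001001✓ 001010✓ 001011✓ 001100✓ 001101✓ 001110✓ 001111✓ 010000✓ 010100✓ 010101✓ 010110✓ 010111✓ 011001✓ 011011✓ 011100✓ 011101✓ 011110✓ 011111✓ 100001✓ 100011✓ 101000✓ 101100✓ 101110✓ 110010 110101✓ 110111✓ 111011✓ 111100✓ 111110✓
Round 1: -00001✓ -00011✓ -01100✓ -01110✓ -10101✓ -10111✓ -11011 -11100✓ -11110✓ 0-0100✓ 0-1001✓ 0-1011✓ 0-1100✓ 0-1101✓ 0-1110✓ 0-1111✓ 00-001✓ 00-011✓ 00-100✓ 0000-1✓ 001-01✓ 001-10✓ 001-11✓ 0010-1✓ 00101-✓ 0011-0✓ 0011-1✓ 00110-✓ 00111-✓ 01-100✓ 01-101✓ 01-110✓ 01-111✓ 010-00 0101-0✓ 0101-1✓ 01010-✓ 01011-✓ 011-01✓ 011-11✓ 0110-1✓ 0111-0✓ 0111-1✓ 01110-✓ 01111-✓ 1-1100✓ 1-1110✓ 1000-1✓ 101-00 1011-0✓ 1101-1✓ 1111-0✓
Round 2: --1100✓ --1110✓ -000-1 -011-0✓ -101-1 -111-0✓ 0--100 0-1-01✓ 0-1-11✓ 0-10-1✓ 0-11-0✓ 0-11-1✓ 0-110-✓ 0-111-✓ 00-0-1 001--1✓ 001-1- 0011--✓ 01-1-0✓ 01-1-1✓ 01-10-✓ 01-11-✓ 0101--✓ 011--1✓ 0111--✓ 1-11-0✓
Round 3: --11-0 0-1--1 0-11-- 01-1--
PIs = {--11-0, -000-1, -101-1, -11011, 0--100, 0-1--1, 0-11--, 00-0-1, 001-1-, 01-1--, 010-00, 101-00, 110010}

-000-1, -101-1, -11011, 0--100, 00-0-1, 001-1-, 010-00, 101-00, 110010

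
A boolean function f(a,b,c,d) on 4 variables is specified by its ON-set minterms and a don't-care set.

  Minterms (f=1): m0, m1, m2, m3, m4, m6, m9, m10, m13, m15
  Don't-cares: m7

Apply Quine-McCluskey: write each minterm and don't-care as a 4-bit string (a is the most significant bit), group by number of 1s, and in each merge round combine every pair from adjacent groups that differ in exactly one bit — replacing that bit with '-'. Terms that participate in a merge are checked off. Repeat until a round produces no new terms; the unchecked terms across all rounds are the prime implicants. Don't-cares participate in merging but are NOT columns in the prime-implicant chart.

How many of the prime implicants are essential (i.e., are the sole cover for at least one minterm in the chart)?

2

size-2^0 implicants → 0000(✓)  0001(✓)  0010(✓)  0011(✓)  0100(✓)  0110(✓)  0111(✓)  1001(✓)  1010(✓)  1101(✓)  1111(✓)
size-2^1 implicants → -001  -010  -111  0-00(✓)  0-10(✓)  0-11(✓)  00-0(✓)  00-1(✓)  000-(✓)  001-(✓)  01-0(✓)  011-(✓)  1-01  11-1
size-2^2 implicants → 0--0  0-1-  00--
Unchecked terms (primes): -001, -010, -111, 0--0, 0-1-, 00--, 1-01, 11-1
Minterm coverage:
  m0 ⊆ 0--0,00--
  m1 ⊆ -001,00--
  m2 ⊆ -010,0--0,0-1-,00--
  m3 ⊆ 0-1-,00--
  m4 ⊆ 0--0 [E]
  m6 ⊆ 0--0,0-1-
  m9 ⊆ -001,1-01
  m10 ⊆ -010 [E]
  m13 ⊆ 1-01,11-1
  m15 ⊆ -111,11-1
E = {-010, 0--0}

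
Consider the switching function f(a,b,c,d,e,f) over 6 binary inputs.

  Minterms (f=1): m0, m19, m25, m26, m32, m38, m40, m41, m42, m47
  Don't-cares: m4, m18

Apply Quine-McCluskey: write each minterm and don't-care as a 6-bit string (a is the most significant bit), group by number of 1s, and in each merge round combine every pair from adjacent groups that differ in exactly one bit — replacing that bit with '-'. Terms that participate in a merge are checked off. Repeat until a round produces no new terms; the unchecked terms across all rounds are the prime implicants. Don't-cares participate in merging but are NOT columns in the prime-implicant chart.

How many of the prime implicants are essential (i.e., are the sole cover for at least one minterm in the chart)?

size-2^0 implicants → 000000(✓)  000100(✓)  010010(✓)  010011(✓)  011001  011010(✓)  100000(✓)  100110  101000(✓)  101001(✓)  101010(✓)  101111
size-2^1 implicants → -00000  000-00  01-010  01001-  10-000  1010-0  10100-
Unchecked terms (primes): -00000, 000-00, 01-010, 01001-, 011001, 10-000, 100110, 1010-0, 10100-, 101111
Minterm coverage:
  m0 ⊆ -00000,000-00
  m19 ⊆ 01001- [E]
  m25 ⊆ 011001 [E]
  m26 ⊆ 01-010 [E]
  m32 ⊆ -00000,10-000
  m38 ⊆ 100110 [E]
  m40 ⊆ 10-000,1010-0,10100-
  m41 ⊆ 10100- [E]
  m42 ⊆ 1010-0 [E]
  m47 ⊆ 101111 [E]
E = {01-010, 01001-, 011001, 100110, 1010-0, 10100-, 101111}

7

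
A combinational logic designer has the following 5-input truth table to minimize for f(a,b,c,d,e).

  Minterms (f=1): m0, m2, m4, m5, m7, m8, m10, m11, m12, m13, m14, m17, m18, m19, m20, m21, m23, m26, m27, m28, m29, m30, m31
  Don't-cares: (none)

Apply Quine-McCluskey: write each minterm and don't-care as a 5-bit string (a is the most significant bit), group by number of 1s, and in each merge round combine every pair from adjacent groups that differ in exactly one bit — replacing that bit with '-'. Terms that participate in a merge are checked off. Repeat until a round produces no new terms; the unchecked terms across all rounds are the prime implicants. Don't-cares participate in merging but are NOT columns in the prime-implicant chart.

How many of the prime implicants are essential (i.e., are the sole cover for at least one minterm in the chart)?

Round 0: 00000✓ 00010✓ 00100✓ 00101✓ 00111✓ 01000✓ 01010✓ 01011✓ 01100✓ 01101✓ 01110✓ 10001✓ 10010✓ 10011✓ 10100✓ 10101✓ 10111✓ 11010✓ 11011✓ 11100✓ 11101✓ 11110✓ 11111✓
Round 1: -0010✓ -0100✓ -0101✓ -0111✓ -1010✓ -1011✓ -1100✓ -1101✓ -1110✓ 0-000✓ 0-010✓ 0-100✓ 0-101✓ 00-00✓ 000-0✓ 001-1✓ 0010-✓ 01-00✓ 01-10✓ 010-0✓ 0101-✓ 011-0✓ 0110-✓ 1-010✓ 1-011✓ 1-100✓ 1-101✓ 1-111✓ 10-01✓ 10-11✓ 100-1✓ 1001-✓ 101-1✓ 1010-✓ 11-10✓ 11-11✓ 1101-✓ 111-0✓ 111-1✓ 1110-✓ 1111-✓
Round 2: --010 --100✓ --101✓ -01-1 -010-✓ -1-10 -101- -11-0 -110-✓ 0--00 0-0-0 0-10-✓ 01--0 1--11 1-01- 1-1-1 1-10-✓ 10--1 11-1- 111--
Round 3: --10-
PIs = {--010, --10-, -01-1, -1-10, -101-, -11-0, 0--00, 0-0-0, 01--0, 1--11, 1-01-, 1-1-1, 10--1, 11-1-, 111--}
Coverage chart:
  m0: 0--00,0-0-0
  m2: --010,0-0-0
  m4: --10-,0--00
  m5: --10-,-01-1
  m7: -01-1 ←essential
  m8: 0--00,0-0-0,01--0
  m10: --010,-1-10,-101-,0-0-0,01--0
  m11: -101- ←essential
  m12: --10-,-11-0,0--00,01--0
  m13: --10- ←essential
  m14: -1-10,-11-0,01--0
  m17: 10--1 ←essential
  m18: --010,1-01-
  m19: 1--11,1-01-,10--1
  m20: --10- ←essential
  m21: --10-,-01-1,1-1-1,10--1
  m23: -01-1,1--11,1-1-1,10--1
  m26: --010,-1-10,-101-,1-01-,11-1-
  m27: -101-,1--11,1-01-,11-1-
  m28: --10-,-11-0,111--
  m29: --10-,1-1-1,111--
  m30: -1-10,-11-0,11-1-,111--
  m31: 1--11,1-1-1,11-1-,111--
Essential: --10-, -01-1, -101-, 10--1

4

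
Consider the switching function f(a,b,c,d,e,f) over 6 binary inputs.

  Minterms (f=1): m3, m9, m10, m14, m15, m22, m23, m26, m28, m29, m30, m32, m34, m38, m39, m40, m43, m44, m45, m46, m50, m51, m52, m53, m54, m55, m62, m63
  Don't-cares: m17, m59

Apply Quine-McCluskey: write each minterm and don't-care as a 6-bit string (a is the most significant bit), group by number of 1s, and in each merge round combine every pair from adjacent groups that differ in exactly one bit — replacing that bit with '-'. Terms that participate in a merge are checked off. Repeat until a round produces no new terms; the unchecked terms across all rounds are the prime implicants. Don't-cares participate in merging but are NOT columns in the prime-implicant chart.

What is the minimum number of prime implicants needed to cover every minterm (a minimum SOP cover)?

14

size-2^0 implicants → 000011  001001  001010(✓)  001110(✓)  001111(✓)  010001  010110(✓)  010111(✓)  011010(✓)  011100(✓)  011101(✓)  011110(✓)  100000(✓)  100010(✓)  100110(✓)  100111(✓)  101000(✓)  101011(✓)  101100(✓)  101101(✓)  101110(✓)  110010(✓)  110011(✓)  110100(✓)  110101(✓)  110110(✓)  110111(✓)  111011(✓)  111110(✓)  111111(✓)
size-2^1 implicants → -01110(✓)  -10110(✓)  -10111(✓)  -11110(✓)  0-1010(✓)  0-1110(✓)  001-10(✓)  00111-  01-110(✓)  01011-(✓)  011-10(✓)  0111-0  01110-  1-0010(✓)  1-0110(✓)  1-0111(✓)  1-1011  1-1110(✓)  10-000  10-110(✓)  100-10(✓)  1000-0  10011-(✓)  101-00  1011-0  10110-  11-011(✓)  11-110(✓)  11-111(✓)  110-10(✓)  110-11(✓)  11001-(✓)  1101-0(✓)  1101-1(✓)  11010-(✓)  11011-(✓)  111-11(✓)  11111-(✓)
size-2^2 implicants → --1110  -1-110  -1011-  0-1-10  1--110  1-0-10  1-011-  11--11  11-11-  110-1-  1101--
Unchecked terms (primes): --1110, -1-110, -1011-, 0-1-10, 000011, 001001, 00111-, 010001, 0111-0, 01110-, 1--110, 1-0-10, 1-011-, 1-1011, 10-000, 1000-0, 101-00, 1011-0, 10110-, 11--11, 11-11-, 110-1-, 1101--
Minterm coverage:
  m3 ⊆ 000011 [E]
  m9 ⊆ 001001 [E]
  m10 ⊆ 0-1-10 [E]
  m14 ⊆ --1110,0-1-10,00111-
  m15 ⊆ 00111- [E]
  m22 ⊆ -1-110,-1011-
  m23 ⊆ -1011- [E]
  m26 ⊆ 0-1-10 [E]
  m28 ⊆ 0111-0,01110-
  m29 ⊆ 01110- [E]
  m30 ⊆ --1110,-1-110,0-1-10,0111-0
  m32 ⊆ 10-000,1000-0
  m34 ⊆ 1-0-10,1000-0
  m38 ⊆ 1--110,1-0-10,1-011-
  m39 ⊆ 1-011- [E]
  m40 ⊆ 10-000,101-00
  m43 ⊆ 1-1011 [E]
  m44 ⊆ 101-00,1011-0,10110-
  m45 ⊆ 10110- [E]
  m46 ⊆ --1110,1--110,1011-0
  m50 ⊆ 1-0-10,110-1-
  m51 ⊆ 11--11,110-1-
  m52 ⊆ 1101-- [E]
  m53 ⊆ 1101-- [E]
  m54 ⊆ -1-110,-1011-,1--110,1-0-10,1-011-,11-11-,110-1-,1101--
  m55 ⊆ -1011-,1-011-,11--11,11-11-,110-1-,1101--
  m62 ⊆ --1110,-1-110,1--110,11-11-
  m63 ⊆ 11--11,11-11-
E = {-1011-, 0-1-10, 000011, 001001, 00111-, 01110-, 1-011-, 1-1011, 10110-, 1101--}
Petrick residual → --1110, 1-0-10, 10-000, 11--11
Cover = cdef' + bc'de + a'cef' + a'b'c'd'ef + a'b'cd'e'f + a'b'cde + a'bcde' + ac'ef' + ac'de + acd'ef + ab'd'e'f' + ab'cde' + abef + abc'd  |cover|=14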